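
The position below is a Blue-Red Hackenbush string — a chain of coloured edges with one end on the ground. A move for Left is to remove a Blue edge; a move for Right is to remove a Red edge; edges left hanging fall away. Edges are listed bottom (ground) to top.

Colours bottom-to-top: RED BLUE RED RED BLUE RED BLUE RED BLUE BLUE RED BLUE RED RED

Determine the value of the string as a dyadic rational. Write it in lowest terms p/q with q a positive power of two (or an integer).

-6807/8192

Prefix values for RED BLUE RED RED BLUE RED BLUE RED BLUE BLUE RED BLUE RED RED via {L|R} + simplicity:
step 1: add RED to get R; options L={ ∅ } R={ 0 } ⇒ -1
step 2: add BLUE to get RB; options L={ -1 } R={ 0 } ⇒ -1/2
step 3: add RED to get RBR; options L={ -1 } R={ -1/2; 0 } ⇒ -3/4
step 4: add RED to get RBRR; options L={ -1 } R={ -3/4; -1/2; 0 } ⇒ -7/8
step 5: add BLUE to get RBRRB; options L={ -1; -7/8 } R={ -3/4; -1/2; 0 } ⇒ -13/16
step 6: add RED to get RBRRBR; options L={ -1; -7/8 } R={ -13/16; -3/4; -1/2; 0 } ⇒ -27/32
step 7: add BLUE to get RBRRBRB; options L={ -1; -7/8; -27/32 } R={ -13/16; -3/4; -1/2; 0 } ⇒ -53/64
step 8: add RED to get RBRRBRBR; options L={ -1; -7/8; -27/32 } R={ -53/64; -13/16; -3/4; -1/2; 0 } ⇒ -107/128
step 9: add BLUE to get RBRRBRBRB; options L={ -1; -7/8; -27/32; -107/128 } R={ -53/64; -13/16; -3/4; -1/2; 0 } ⇒ -213/256
step 10: add BLUE to get RBRRBRBRBB; options L={ -1; -7/8; -27/32; -107/128; -213/256 } R={ -53/64; -13/16; -3/4; -1/2; 0 } ⇒ -425/512
step 11: add RED to get RBRRBRBRBBR; options L={ -1; -7/8; -27/32; -107/128; -213/256 } R={ -425/512; -53/64; -13/16; -3/4; -1/2; 0 } ⇒ -851/1024
step 12: add BLUE to get RBRRBRBRBBRB; options L={ -1; -7/8; -27/32; -107/128; -213/256; -851/1024 } R={ -425/512; -53/64; -13/16; -3/4; -1/2; 0 } ⇒ -1701/2048
step 13: add RED to get RBRRBRBRBBRBR; options L={ -1; -7/8; -27/32; -107/128; -213/256; -851/1024 } R={ -1701/2048; -425/512; -53/64; -13/16; -3/4; -1/2; 0 } ⇒ -3403/4096
step 14: add RED to get RBRRBRBRBBRBRR; options L={ -1; -7/8; -27/32; -107/128; -213/256; -851/1024 } R={ -3403/4096; -1701/2048; -425/512; -53/64; -13/16; -3/4; -1/2; 0 } ⇒ -6807/8192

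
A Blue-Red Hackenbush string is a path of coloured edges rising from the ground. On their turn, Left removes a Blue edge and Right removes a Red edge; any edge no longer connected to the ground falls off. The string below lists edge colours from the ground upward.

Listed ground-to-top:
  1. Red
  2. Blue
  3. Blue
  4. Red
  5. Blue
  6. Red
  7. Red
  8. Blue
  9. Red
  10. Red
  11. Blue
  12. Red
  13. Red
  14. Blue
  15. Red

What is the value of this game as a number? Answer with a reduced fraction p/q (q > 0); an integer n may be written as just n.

-5851/16384

Build value(s[:k]) for k = 1..15, string s = Red Blue Blue Red Blue Red Red Blue Red Red Blue Red Red Blue Red.
R: Left {  }, Right { 0 } so simplest -1
RB: Left { -1 }, Right { 0 } so simplest -1/2
RBB: Left { -1,-1/2 }, Right { 0 } so simplest -1/4
RBBR: Left { -1,-1/2 }, Right { -1/4,0 } so simplest -3/8
RBBRB: Left { -1,-1/2,-3/8 }, Right { -1/4,0 } so simplest -5/16
RBBRBR: Left { -1,-1/2,-3/8 }, Right { -5/16,-1/4,0 } so simplest -11/32
RBBRBRR: Left { -1,-1/2,-3/8 }, Right { -11/32,-5/16,-1/4,0 } so simplest -23/64
RBBRBRRB: Left { -1,-1/2,-3/8,-23/64 }, Right { -11/32,-5/16,-1/4,0 } so simplest -45/128
RBBRBRRBR: Left { -1,-1/2,-3/8,-23/64 }, Right { -45/128,-11/32,-5/16,-1/4,0 } so simplest -91/256
RBBRBRRBRR: Left { -1,-1/2,-3/8,-23/64 }, Right { -91/256,-45/128,-11/32,-5/16,-1/4,0 } so simplest -183/512
RBBRBRRBRRB: Left { -1,-1/2,-3/8,-23/64,-183/512 }, Right { -91/256,-45/128,-11/32,-5/16,-1/4,0 } so simplest -365/1024
RBBRBRRBRRBR: Left { -1,-1/2,-3/8,-23/64,-183/512 }, Right { -365/1024,-91/256,-45/128,-11/32,-5/16,-1/4,0 } so simplest -731/2048
RBBRBRRBRRBRR: Left { -1,-1/2,-3/8,-23/64,-183/512 }, Right { -731/2048,-365/1024,-91/256,-45/128,-11/32,-5/16,-1/4,0 } so simplest -1463/4096
RBBRBRRBRRBRRB: Left { -1,-1/2,-3/8,-23/64,-183/512,-1463/4096 }, Right { -731/2048,-365/1024,-91/256,-45/128,-11/32,-5/16,-1/4,0 } so simplest -2925/8192
RBBRBRRBRRBRRBR: Left { -1,-1/2,-3/8,-23/64,-183/512,-1463/4096 }, Right { -2925/8192,-731/2048,-365/1024,-91/256,-45/128,-11/32,-5/16,-1/4,0 } so simplest -5851/16384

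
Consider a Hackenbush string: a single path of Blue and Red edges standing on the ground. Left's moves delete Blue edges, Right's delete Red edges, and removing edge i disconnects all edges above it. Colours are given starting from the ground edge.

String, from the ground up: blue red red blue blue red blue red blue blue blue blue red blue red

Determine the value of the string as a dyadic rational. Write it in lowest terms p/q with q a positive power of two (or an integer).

value_1 [b]  L=[0]  R=[—]  so 1
value_2 [br]  L=[0]  R=[1]  so 1/2
value_3 [brr]  L=[0]  R=[1/2 1]  so 1/4
value_4 [brrb]  L=[0 1/4]  R=[1/2 1]  so 3/8
value_5 [brrbb]  L=[0 1/4 3/8]  R=[1/2 1]  so 7/16
value_6 [brrbbr]  L=[0 1/4 3/8]  R=[7/16 1/2 1]  so 13/32
value_7 [brrbbrb]  L=[0 1/4 3/8 13/32]  R=[7/16 1/2 1]  so 27/64
value_8 [brrbbrbr]  L=[0 1/4 3/8 13/32]  R=[27/64 7/16 1/2 1]  so 53/128
value_9 [brrbbrbrb]  L=[0 1/4 3/8 13/32 53/128]  R=[27/64 7/16 1/2 1]  so 107/256
value_10 [brrbbrbrbb]  L=[0 1/4 3/8 13/32 53/128 107/256]  R=[27/64 7/16 1/2 1]  so 215/512
value_11 [brrbbrbrbbb]  L=[0 1/4 3/8 13/32 53/128 107/256 215/512]  R=[27/64 7/16 1/2 1]  so 431/1024
value_12 [brrbbrbrbbbb]  L=[0 1/4 3/8 13/32 53/128 107/256 215/512 431/1024]  R=[27/64 7/16 1/2 1]  so 863/2048
value_13 [brrbbrbrbbbbr]  L=[0 1/4 3/8 13/32 53/128 107/256 215/512 431/1024]  R=[863/2048 27/64 7/16 1/2 1]  so 1725/4096
value_14 [brrbbrbrbbbbrb]  L=[0 1/4 3/8 13/32 53/128 107/256 215/512 431/1024 1725/4096]  R=[863/2048 27/64 7/16 1/2 1]  so 3451/8192
value_15 [brrbbrbrbbbbrbr]  L=[0 1/4 3/8 13/32 53/128 107/256 215/512 431/1024 1725/4096]  R=[3451/8192 863/2048 27/64 7/16 1/2 1]  so 6901/16384

6901/16384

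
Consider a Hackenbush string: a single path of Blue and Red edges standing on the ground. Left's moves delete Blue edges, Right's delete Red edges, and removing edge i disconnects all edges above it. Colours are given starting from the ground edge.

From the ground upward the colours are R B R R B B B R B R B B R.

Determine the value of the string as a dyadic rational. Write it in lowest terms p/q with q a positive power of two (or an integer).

-3155/4096

1 of 13 · R · max L −∞ · min R 0 — -1
2 of 13 · RB · max L -1 · min R 0 — -1/2
3 of 13 · RBR · max L -1 · min R -1/2 — -3/4
4 of 13 · RBRR · max L -1 · min R -3/4 — -7/8
5 of 13 · RBRRB · max L -7/8 · min R -3/4 — -13/16
6 of 13 · RBRRBB · max L -13/16 · min R -3/4 — -25/32
7 of 13 · RBRRBBB · max L -25/32 · min R -3/4 — -49/64
8 of 13 · RBRRBBBR · max L -25/32 · min R -49/64 — -99/128
9 of 13 · RBRRBBBRB · max L -99/128 · min R -49/64 — -197/256
10 of 13 · RBRRBBBRBR · max L -99/128 · min R -197/256 — -395/512
11 of 13 · RBRRBBBRBRB · max L -395/512 · min R -197/256 — -789/1024
12 of 13 · RBRRBBBRBRBB · max L -789/1024 · min R -197/256 — -1577/2048
13 of 13 · RBRRBBBRBRBBR · max L -789/1024 · min R -1577/2048 — -3155/4096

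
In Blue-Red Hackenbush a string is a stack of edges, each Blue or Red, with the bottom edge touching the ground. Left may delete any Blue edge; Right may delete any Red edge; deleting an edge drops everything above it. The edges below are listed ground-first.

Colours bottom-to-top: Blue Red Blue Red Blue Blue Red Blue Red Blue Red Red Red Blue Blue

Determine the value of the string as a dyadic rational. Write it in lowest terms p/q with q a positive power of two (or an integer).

11591/16384

val_1 [B]  L=[0]  R=[·]  ⇒ 1
val_2 [BR]  L=[0]  R=[1]  ⇒ 1/2
val_3 [BRB]  L=[0; 1/2]  R=[1]  ⇒ 3/4
val_4 [BRBR]  L=[0; 1/2]  R=[3/4; 1]  ⇒ 5/8
val_5 [BRBRB]  L=[0; 1/2; 5/8]  R=[3/4; 1]  ⇒ 11/16
val_6 [BRBRBB]  L=[0; 1/2; 5/8; 11/16]  R=[3/4; 1]  ⇒ 23/32
val_7 [BRBRBBR]  L=[0; 1/2; 5/8; 11/16]  R=[23/32; 3/4; 1]  ⇒ 45/64
val_8 [BRBRBBRB]  L=[0; 1/2; 5/8; 11/16; 45/64]  R=[23/32; 3/4; 1]  ⇒ 91/128
val_9 [BRBRBBRBR]  L=[0; 1/2; 5/8; 11/16; 45/64]  R=[91/128; 23/32; 3/4; 1]  ⇒ 181/256
val_10 [BRBRBBRBRB]  L=[0; 1/2; 5/8; 11/16; 45/64; 181/256]  R=[91/128; 23/32; 3/4; 1]  ⇒ 363/512
val_11 [BRBRBBRBRBR]  L=[0; 1/2; 5/8; 11/16; 45/64; 181/256]  R=[363/512; 91/128; 23/32; 3/4; 1]  ⇒ 725/1024
val_12 [BRBRBBRBRBRR]  L=[0; 1/2; 5/8; 11/16; 45/64; 181/256]  R=[725/1024; 363/512; 91/128; 23/32; 3/4; 1]  ⇒ 1449/2048
val_13 [BRBRBBRBRBRRR]  L=[0; 1/2; 5/8; 11/16; 45/64; 181/256]  R=[1449/2048; 725/1024; 363/512; 91/128; 23/32; 3/4; 1]  ⇒ 2897/4096
val_14 [BRBRBBRBRBRRRB]  L=[0; 1/2; 5/8; 11/16; 45/64; 181/256; 2897/4096]  R=[1449/2048; 725/1024; 363/512; 91/128; 23/32; 3/4; 1]  ⇒ 5795/8192
val_15 [BRBRBBRBRBRRRBB]  L=[0; 1/2; 5/8; 11/16; 45/64; 181/256; 2897/4096; 5795/8192]  R=[1449/2048; 725/1024; 363/512; 91/128; 23/32; 3/4; 1]  ⇒ 11591/16384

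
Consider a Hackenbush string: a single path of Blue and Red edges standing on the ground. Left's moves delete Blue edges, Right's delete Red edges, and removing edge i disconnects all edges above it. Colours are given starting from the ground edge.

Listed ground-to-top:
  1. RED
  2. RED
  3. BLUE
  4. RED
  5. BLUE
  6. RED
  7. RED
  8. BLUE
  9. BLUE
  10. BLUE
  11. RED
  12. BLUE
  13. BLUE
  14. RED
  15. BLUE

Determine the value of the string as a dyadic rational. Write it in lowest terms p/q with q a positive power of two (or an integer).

-13861/8192

step 1: add RED to get R; options L={  } R={ 0 } => -1
step 2: add RED to get RR; options L={  } R={ -1; 0 } => -2
step 3: add BLUE to get RRB; options L={ -2 } R={ -1; 0 } => -3/2
step 4: add RED to get RRBR; options L={ -2 } R={ -3/2; -1; 0 } => -7/4
step 5: add BLUE to get RRBRB; options L={ -2; -7/4 } R={ -3/2; -1; 0 } => -13/8
step 6: add RED to get RRBRBR; options L={ -2; -7/4 } R={ -13/8; -3/2; -1; 0 } => -27/16
step 7: add RED to get RRBRBRR; options L={ -2; -7/4 } R={ -27/16; -13/8; -3/2; -1; 0 } => -55/32
step 8: add BLUE to get RRBRBRRB; options L={ -2; -7/4; -55/32 } R={ -27/16; -13/8; -3/2; -1; 0 } => -109/64
step 9: add BLUE to get RRBRBRRBB; options L={ -2; -7/4; -55/32; -109/64 } R={ -27/16; -13/8; -3/2; -1; 0 } => -217/128
step 10: add BLUE to get RRBRBRRBBB; options L={ -2; -7/4; -55/32; -109/64; -217/128 } R={ -27/16; -13/8; -3/2; -1; 0 } => -433/256
step 11: add RED to get RRBRBRRBBBR; options L={ -2; -7/4; -55/32; -109/64; -217/128 } R={ -433/256; -27/16; -13/8; -3/2; -1; 0 } => -867/512
step 12: add BLUE to get RRBRBRRBBBRB; options L={ -2; -7/4; -55/32; -109/64; -217/128; -867/512 } R={ -433/256; -27/16; -13/8; -3/2; -1; 0 } => -1733/1024
step 13: add BLUE to get RRBRBRRBBBRBB; options L={ -2; -7/4; -55/32; -109/64; -217/128; -867/512; -1733/1024 } R={ -433/256; -27/16; -13/8; -3/2; -1; 0 } => -3465/2048
step 14: add RED to get RRBRBRRBBBRBBR; options L={ -2; -7/4; -55/32; -109/64; -217/128; -867/512; -1733/1024 } R={ -3465/2048; -433/256; -27/16; -13/8; -3/2; -1; 0 } => -6931/4096
step 15: add BLUE to get RRBRBRRBBBRBBRB; options L={ -2; -7/4; -55/32; -109/64; -217/128; -867/512; -1733/1024; -6931/4096 } R={ -3465/2048; -433/256; -27/16; -13/8; -3/2; -1; 0 } => -13861/8192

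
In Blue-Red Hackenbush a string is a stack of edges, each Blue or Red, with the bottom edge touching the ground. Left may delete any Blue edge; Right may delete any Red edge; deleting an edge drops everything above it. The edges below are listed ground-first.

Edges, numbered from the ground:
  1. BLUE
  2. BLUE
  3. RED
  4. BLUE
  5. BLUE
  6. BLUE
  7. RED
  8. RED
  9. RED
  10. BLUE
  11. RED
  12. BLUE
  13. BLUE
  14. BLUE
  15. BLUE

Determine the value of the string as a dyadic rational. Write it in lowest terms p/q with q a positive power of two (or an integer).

edge 1 of 15 (BLUE): { 0 | (no moves) } → 1
edge 2 of 15 (BLUE): { 0 1 | (no moves) } → 2
edge 3 of 15 (RED): { 0 1 | 2 } → 3/2
edge 4 of 15 (BLUE): { 0 1 3/2 | 2 } → 7/4
edge 5 of 15 (BLUE): { 0 1 3/2 7/4 | 2 } → 15/8
edge 6 of 15 (BLUE): { 0 1 3/2 7/4 15/8 | 2 } → 31/16
edge 7 of 15 (RED): { 0 1 3/2 7/4 15/8 | 31/16 2 } → 61/32
edge 8 of 15 (RED): { 0 1 3/2 7/4 15/8 | 61/32 31/16 2 } → 121/64
edge 9 of 15 (RED): { 0 1 3/2 7/4 15/8 | 121/64 61/32 31/16 2 } → 241/128
edge 10 of 15 (BLUE): { 0 1 3/2 7/4 15/8 241/128 | 121/64 61/32 31/16 2 } → 483/256
edge 11 of 15 (RED): { 0 1 3/2 7/4 15/8 241/128 | 483/256 121/64 61/32 31/16 2 } → 965/512
edge 12 of 15 (BLUE): { 0 1 3/2 7/4 15/8 241/128 965/512 | 483/256 121/64 61/32 31/16 2 } → 1931/1024
edge 13 of 15 (BLUE): { 0 1 3/2 7/4 15/8 241/128 965/512 1931/1024 | 483/256 121/64 61/32 31/16 2 } → 3863/2048
edge 14 of 15 (BLUE): { 0 1 3/2 7/4 15/8 241/128 965/512 1931/1024 3863/2048 | 483/256 121/64 61/32 31/16 2 } → 7727/4096
edge 15 of 15 (BLUE): { 0 1 3/2 7/4 15/8 241/128 965/512 1931/1024 3863/2048 7727/4096 | 483/256 121/64 61/32 31/16 2 } → 15455/8192

15455/8192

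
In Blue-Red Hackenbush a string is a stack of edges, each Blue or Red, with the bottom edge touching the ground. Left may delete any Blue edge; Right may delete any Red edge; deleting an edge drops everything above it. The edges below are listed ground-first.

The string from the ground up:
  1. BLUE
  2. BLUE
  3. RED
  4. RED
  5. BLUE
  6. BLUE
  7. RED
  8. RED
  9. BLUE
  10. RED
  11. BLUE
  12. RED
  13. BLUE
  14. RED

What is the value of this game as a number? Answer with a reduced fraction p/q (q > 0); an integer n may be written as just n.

5717/4096

Prefix values for BLUE BLUE RED RED BLUE BLUE RED RED BLUE RED BLUE RED BLUE RED via {L|R} + simplicity:
B: Left { 0 }, Right { — } → simplest 1
BB: Left { 0, 1 }, Right { — } → simplest 2
BBR: Left { 0, 1 }, Right { 2 } → simplest 3/2
BBRR: Left { 0, 1 }, Right { 3/2, 2 } → simplest 5/4
BBRRB: Left { 0, 1, 5/4 }, Right { 3/2, 2 } → simplest 11/8
BBRRBB: Left { 0, 1, 5/4, 11/8 }, Right { 3/2, 2 } → simplest 23/16
BBRRBBR: Left { 0, 1, 5/4, 11/8 }, Right { 23/16, 3/2, 2 } → simplest 45/32
BBRRBBRR: Left { 0, 1, 5/4, 11/8 }, Right { 45/32, 23/16, 3/2, 2 } → simplest 89/64
BBRRBBRRB: Left { 0, 1, 5/4, 11/8, 89/64 }, Right { 45/32, 23/16, 3/2, 2 } → simplest 179/128
BBRRBBRRBR: Left { 0, 1, 5/4, 11/8, 89/64 }, Right { 179/128, 45/32, 23/16, 3/2, 2 } → simplest 357/256
BBRRBBRRBRB: Left { 0, 1, 5/4, 11/8, 89/64, 357/256 }, Right { 179/128, 45/32, 23/16, 3/2, 2 } → simplest 715/512
BBRRBBRRBRBR: Left { 0, 1, 5/4, 11/8, 89/64, 357/256 }, Right { 715/512, 179/128, 45/32, 23/16, 3/2, 2 } → simplest 1429/1024
BBRRBBRRBRBRB: Left { 0, 1, 5/4, 11/8, 89/64, 357/256, 1429/1024 }, Right { 715/512, 179/128, 45/32, 23/16, 3/2, 2 } → simplest 2859/2048
BBRRBBRRBRBRBR: Left { 0, 1, 5/4, 11/8, 89/64, 357/256, 1429/1024 }, Right { 2859/2048, 715/512, 179/128, 45/32, 23/16, 3/2, 2 } → simplest 5717/4096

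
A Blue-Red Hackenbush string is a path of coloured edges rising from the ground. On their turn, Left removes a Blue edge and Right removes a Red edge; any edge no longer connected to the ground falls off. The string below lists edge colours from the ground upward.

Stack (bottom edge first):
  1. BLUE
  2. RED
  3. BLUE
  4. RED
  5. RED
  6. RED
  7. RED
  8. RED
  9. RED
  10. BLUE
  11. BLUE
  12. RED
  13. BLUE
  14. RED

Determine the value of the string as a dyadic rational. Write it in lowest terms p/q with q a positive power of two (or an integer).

4149/8192

Recurse on prefixes of the 14-edge string BLUE RED BLUE RED RED RED RED RED RED BLUE BLUE RED BLUE RED:
step 1: add BLUE to get B; options L={ 0 } R={ · } so 1
step 2: add RED to get BR; options L={ 0 } R={ 1 } so 1/2
step 3: add BLUE to get BRB; options L={ 0 1/2 } R={ 1 } so 3/4
step 4: add RED to get BRBR; options L={ 0 1/2 } R={ 3/4 1 } so 5/8
step 5: add RED to get BRBRR; options L={ 0 1/2 } R={ 5/8 3/4 1 } so 9/16
step 6: add RED to get BRBRRR; options L={ 0 1/2 } R={ 9/16 5/8 3/4 1 } so 17/32
step 7: add RED to get BRBRRRR; options L={ 0 1/2 } R={ 17/32 9/16 5/8 3/4 1 } so 33/64
step 8: add RED to get BRBRRRRR; options L={ 0 1/2 } R={ 33/64 17/32 9/16 5/8 3/4 1 } so 65/128
step 9: add RED to get BRBRRRRRR; options L={ 0 1/2 } R={ 65/128 33/64 17/32 9/16 5/8 3/4 1 } so 129/256
step 10: add BLUE to get BRBRRRRRRB; options L={ 0 1/2 129/256 } R={ 65/128 33/64 17/32 9/16 5/8 3/4 1 } so 259/512
step 11: add BLUE to get BRBRRRRRRBB; options L={ 0 1/2 129/256 259/512 } R={ 65/128 33/64 17/32 9/16 5/8 3/4 1 } so 519/1024
step 12: add RED to get BRBRRRRRRBBR; options L={ 0 1/2 129/256 259/512 } R={ 519/1024 65/128 33/64 17/32 9/16 5/8 3/4 1 } so 1037/2048
step 13: add BLUE to get BRBRRRRRRBBRB; options L={ 0 1/2 129/256 259/512 1037/2048 } R={ 519/1024 65/128 33/64 17/32 9/16 5/8 3/4 1 } so 2075/4096
step 14: add RED to get BRBRRRRRRBBRBR; options L={ 0 1/2 129/256 259/512 1037/2048 } R={ 2075/4096 519/1024 65/128 33/64 17/32 9/16 5/8 3/4 1 } so 4149/8192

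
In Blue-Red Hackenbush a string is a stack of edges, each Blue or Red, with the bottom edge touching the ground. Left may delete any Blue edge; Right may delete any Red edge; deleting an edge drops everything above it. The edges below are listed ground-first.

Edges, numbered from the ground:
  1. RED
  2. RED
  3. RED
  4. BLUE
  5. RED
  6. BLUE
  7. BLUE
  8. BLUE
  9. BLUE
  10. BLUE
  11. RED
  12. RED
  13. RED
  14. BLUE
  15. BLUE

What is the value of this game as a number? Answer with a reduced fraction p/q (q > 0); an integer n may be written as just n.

R: Left {  }, Right { 0 } = simplest -1
RR: Left {  }, Right { -1,0 } = simplest -2
RRR: Left {  }, Right { -2,-1,0 } = simplest -3
RRRB: Left { -3 }, Right { -2,-1,0 } = simplest -5/2
RRRBR: Left { -3 }, Right { -5/2,-2,-1,0 } = simplest -11/4
RRRBRB: Left { -3,-11/4 }, Right { -5/2,-2,-1,0 } = simplest -21/8
RRRBRBB: Left { -3,-11/4,-21/8 }, Right { -5/2,-2,-1,0 } = simplest -41/16
RRRBRBBB: Left { -3,-11/4,-21/8,-41/16 }, Right { -5/2,-2,-1,0 } = simplest -81/32
RRRBRBBBB: Left { -3,-11/4,-21/8,-41/16,-81/32 }, Right { -5/2,-2,-1,0 } = simplest -161/64
RRRBRBBBBB: Left { -3,-11/4,-21/8,-41/16,-81/32,-161/64 }, Right { -5/2,-2,-1,0 } = simplest -321/128
RRRBRBBBBBR: Left { -3,-11/4,-21/8,-41/16,-81/32,-161/64 }, Right { -321/128,-5/2,-2,-1,0 } = simplest -643/256
RRRBRBBBBBRR: Left { -3,-11/4,-21/8,-41/16,-81/32,-161/64 }, Right { -643/256,-321/128,-5/2,-2,-1,0 } = simplest -1287/512
RRRBRBBBBBRRR: Left { -3,-11/4,-21/8,-41/16,-81/32,-161/64 }, Right { -1287/512,-643/256,-321/128,-5/2,-2,-1,0 } = simplest -2575/1024
RRRBRBBBBBRRRB: Left { -3,-11/4,-21/8,-41/16,-81/32,-161/64,-2575/1024 }, Right { -1287/512,-643/256,-321/128,-5/2,-2,-1,0 } = simplest -5149/2048
RRRBRBBBBBRRRBB: Left { -3,-11/4,-21/8,-41/16,-81/32,-161/64,-2575/1024,-5149/2048 }, Right { -1287/512,-643/256,-321/128,-5/2,-2,-1,0 } = simplest -10297/4096

-10297/4096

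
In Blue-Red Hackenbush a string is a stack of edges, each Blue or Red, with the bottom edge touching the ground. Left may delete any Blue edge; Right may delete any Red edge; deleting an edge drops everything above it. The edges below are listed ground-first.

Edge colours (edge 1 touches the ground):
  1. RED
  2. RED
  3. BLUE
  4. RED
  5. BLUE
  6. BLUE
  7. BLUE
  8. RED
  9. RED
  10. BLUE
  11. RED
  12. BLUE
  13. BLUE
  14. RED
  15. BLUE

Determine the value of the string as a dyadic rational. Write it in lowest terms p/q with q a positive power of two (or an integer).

Recurse on prefixes of the 15-edge string RED RED BLUE RED BLUE BLUE BLUE RED RED BLUE RED BLUE BLUE RED BLUE:
1 of 15 · R · max L −∞ · min R 0 => -1
2 of 15 · RR · max L −∞ · min R -1 => -2
3 of 15 · RRB · max L -2 · min R -1 => -3/2
4 of 15 · RRBR · max L -2 · min R -3/2 => -7/4
5 of 15 · RRBRB · max L -7/4 · min R -3/2 => -13/8
6 of 15 · RRBRBB · max L -13/8 · min R -3/2 => -25/16
7 of 15 · RRBRBBB · max L -25/16 · min R -3/2 => -49/32
8 of 15 · RRBRBBBR · max L -25/16 · min R -49/32 => -99/64
9 of 15 · RRBRBBBRR · max L -25/16 · min R -99/64 => -199/128
10 of 15 · RRBRBBBRRB · max L -199/128 · min R -99/64 => -397/256
11 of 15 · RRBRBBBRRBR · max L -199/128 · min R -397/256 => -795/512
12 of 15 · RRBRBBBRRBRB · max L -795/512 · min R -397/256 => -1589/1024
13 of 15 · RRBRBBBRRBRBB · max L -1589/1024 · min R -397/256 => -3177/2048
14 of 15 · RRBRBBBRRBRBBR · max L -1589/1024 · min R -3177/2048 => -6355/4096
15 of 15 · RRBRBBBRRBRBBRB · max L -6355/4096 · min R -3177/2048 => -12709/8192

-12709/8192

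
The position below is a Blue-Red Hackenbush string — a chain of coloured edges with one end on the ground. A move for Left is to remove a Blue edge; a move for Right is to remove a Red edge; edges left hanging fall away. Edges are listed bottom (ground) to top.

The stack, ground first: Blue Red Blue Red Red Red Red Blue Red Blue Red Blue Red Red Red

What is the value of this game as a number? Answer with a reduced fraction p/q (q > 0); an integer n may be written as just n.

Build value(s[:k]) for k = 1..15, string s = Blue Red Blue Red Red Red Red Blue Red Blue Red Blue Red Red Red.
B: Left { 0 }, Right { (no moves) } -> simplest 1
BR: Left { 0 }, Right { 1 } -> simplest 1/2
BRB: Left { 0; 1/2 }, Right { 1 } -> simplest 3/4
BRBR: Left { 0; 1/2 }, Right { 3/4; 1 } -> simplest 5/8
BRBRR: Left { 0; 1/2 }, Right { 5/8; 3/4; 1 } -> simplest 9/16
BRBRRR: Left { 0; 1/2 }, Right { 9/16; 5/8; 3/4; 1 } -> simplest 17/32
BRBRRRR: Left { 0; 1/2 }, Right { 17/32; 9/16; 5/8; 3/4; 1 } -> simplest 33/64
BRBRRRRB: Left { 0; 1/2; 33/64 }, Right { 17/32; 9/16; 5/8; 3/4; 1 } -> simplest 67/128
BRBRRRRBR: Left { 0; 1/2; 33/64 }, Right { 67/128; 17/32; 9/16; 5/8; 3/4; 1 } -> simplest 133/256
BRBRRRRBRB: Left { 0; 1/2; 33/64; 133/256 }, Right { 67/128; 17/32; 9/16; 5/8; 3/4; 1 } -> simplest 267/512
BRBRRRRBRBR: Left { 0; 1/2; 33/64; 133/256 }, Right { 267/512; 67/128; 17/32; 9/16; 5/8; 3/4; 1 } -> simplest 533/1024
BRBRRRRBRBRB: Left { 0; 1/2; 33/64; 133/256; 533/1024 }, Right { 267/512; 67/128; 17/32; 9/16; 5/8; 3/4; 1 } -> simplest 1067/2048
BRBRRRRBRBRBR: Left { 0; 1/2; 33/64; 133/256; 533/1024 }, Right { 1067/2048; 267/512; 67/128; 17/32; 9/16; 5/8; 3/4; 1 } -> simplest 2133/4096
BRBRRRRBRBRBRR: Left { 0; 1/2; 33/64; 133/256; 533/1024 }, Right { 2133/4096; 1067/2048; 267/512; 67/128; 17/32; 9/16; 5/8; 3/4; 1 } -> simplest 4265/8192
BRBRRRRBRBRBRRR: Left { 0; 1/2; 33/64; 133/256; 533/1024 }, Right { 4265/8192; 2133/4096; 1067/2048; 267/512; 67/128; 17/32; 9/16; 5/8; 3/4; 1 } -> simplest 8529/16384

8529/16384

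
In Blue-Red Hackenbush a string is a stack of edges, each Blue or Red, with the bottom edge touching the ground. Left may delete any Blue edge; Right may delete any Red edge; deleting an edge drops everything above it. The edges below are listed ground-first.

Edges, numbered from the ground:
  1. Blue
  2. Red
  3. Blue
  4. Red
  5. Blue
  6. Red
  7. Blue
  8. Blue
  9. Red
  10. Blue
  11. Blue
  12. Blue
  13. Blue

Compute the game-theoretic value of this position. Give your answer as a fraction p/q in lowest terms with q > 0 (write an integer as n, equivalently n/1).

Build v(s[:k]) for k = 1..13, string s = Blue Red Blue Red Blue Red Blue Blue Red Blue Blue Blue Blue.
v(B) = { 0 | none } → 1
v(BR) = { 0 | 1 } → 1/2
v(BRB) = { 0, 1/2 | 1 } → 3/4
v(BRBR) = { 0, 1/2 | 3/4, 1 } → 5/8
v(BRBRB) = { 0, 1/2, 5/8 | 3/4, 1 } → 11/16
v(BRBRBR) = { 0, 1/2, 5/8 | 11/16, 3/4, 1 } → 21/32
v(BRBRBRB) = { 0, 1/2, 5/8, 21/32 | 11/16, 3/4, 1 } → 43/64
v(BRBRBRBB) = { 0, 1/2, 5/8, 21/32, 43/64 | 11/16, 3/4, 1 } → 87/128
v(BRBRBRBBR) = { 0, 1/2, 5/8, 21/32, 43/64 | 87/128, 11/16, 3/4, 1 } → 173/256
v(BRBRBRBBRB) = { 0, 1/2, 5/8, 21/32, 43/64, 173/256 | 87/128, 11/16, 3/4, 1 } → 347/512
v(BRBRBRBBRBB) = { 0, 1/2, 5/8, 21/32, 43/64, 173/256, 347/512 | 87/128, 11/16, 3/4, 1 } → 695/1024
v(BRBRBRBBRBBB) = { 0, 1/2, 5/8, 21/32, 43/64, 173/256, 347/512, 695/1024 | 87/128, 11/16, 3/4, 1 } → 1391/2048
v(BRBRBRBBRBBBB) = { 0, 1/2, 5/8, 21/32, 43/64, 173/256, 347/512, 695/1024, 1391/2048 | 87/128, 11/16, 3/4, 1 } → 2783/4096

2783/4096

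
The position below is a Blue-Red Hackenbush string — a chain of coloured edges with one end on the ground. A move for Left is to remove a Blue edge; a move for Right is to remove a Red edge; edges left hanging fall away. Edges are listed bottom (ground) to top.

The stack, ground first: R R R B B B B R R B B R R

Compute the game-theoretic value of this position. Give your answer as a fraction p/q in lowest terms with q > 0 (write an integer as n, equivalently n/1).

-2151/1024

Prefix values for R R R B B B B R R B B R R via {L|R} + simplicity:
edge 1 of 13 (R): { ∅ | 0 } — -1
edge 2 of 13 (R): { ∅ | -1 0 } — -2
edge 3 of 13 (R): { ∅ | -2 -1 0 } — -3
edge 4 of 13 (B): { -3 | -2 -1 0 } — -5/2
edge 5 of 13 (B): { -3 -5/2 | -2 -1 0 } — -9/4
edge 6 of 13 (B): { -3 -5/2 -9/4 | -2 -1 0 } — -17/8
edge 7 of 13 (B): { -3 -5/2 -9/4 -17/8 | -2 -1 0 } — -33/16
edge 8 of 13 (R): { -3 -5/2 -9/4 -17/8 | -33/16 -2 -1 0 } — -67/32
edge 9 of 13 (R): { -3 -5/2 -9/4 -17/8 | -67/32 -33/16 -2 -1 0 } — -135/64
edge 10 of 13 (B): { -3 -5/2 -9/4 -17/8 -135/64 | -67/32 -33/16 -2 -1 0 } — -269/128
edge 11 of 13 (B): { -3 -5/2 -9/4 -17/8 -135/64 -269/128 | -67/32 -33/16 -2 -1 0 } — -537/256
edge 12 of 13 (R): { -3 -5/2 -9/4 -17/8 -135/64 -269/128 | -537/256 -67/32 -33/16 -2 -1 0 } — -1075/512
edge 13 of 13 (R): { -3 -5/2 -9/4 -17/8 -135/64 -269/128 | -1075/512 -537/256 -67/32 -33/16 -2 -1 0 } — -2151/1024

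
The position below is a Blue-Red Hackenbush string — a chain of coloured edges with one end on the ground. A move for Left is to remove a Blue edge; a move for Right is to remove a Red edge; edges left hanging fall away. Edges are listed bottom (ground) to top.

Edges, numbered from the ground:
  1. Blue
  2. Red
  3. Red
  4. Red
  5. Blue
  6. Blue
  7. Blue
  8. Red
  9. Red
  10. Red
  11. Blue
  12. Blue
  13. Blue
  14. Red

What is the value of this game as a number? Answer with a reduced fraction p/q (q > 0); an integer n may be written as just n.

Prefix values for Blue Red Red Red Blue Blue Blue Red Red Red Blue Blue Blue Red via {L|R} + simplicity:
g(B) = { 0 | — } -> 1
g(BR) = { 0 | 1 } -> 1/2
g(BRR) = { 0 | 1/2,1 } -> 1/4
g(BRRR) = { 0 | 1/4,1/2,1 } -> 1/8
g(BRRRB) = { 0,1/8 | 1/4,1/2,1 } -> 3/16
g(BRRRBB) = { 0,1/8,3/16 | 1/4,1/2,1 } -> 7/32
g(BRRRBBB) = { 0,1/8,3/16,7/32 | 1/4,1/2,1 } -> 15/64
g(BRRRBBBR) = { 0,1/8,3/16,7/32 | 15/64,1/4,1/2,1 } -> 29/128
g(BRRRBBBRR) = { 0,1/8,3/16,7/32 | 29/128,15/64,1/4,1/2,1 } -> 57/256
g(BRRRBBBRRR) = { 0,1/8,3/16,7/32 | 57/256,29/128,15/64,1/4,1/2,1 } -> 113/512
g(BRRRBBBRRRB) = { 0,1/8,3/16,7/32,113/512 | 57/256,29/128,15/64,1/4,1/2,1 } -> 227/1024
g(BRRRBBBRRRBB) = { 0,1/8,3/16,7/32,113/512,227/1024 | 57/256,29/128,15/64,1/4,1/2,1 } -> 455/2048
g(BRRRBBBRRRBBB) = { 0,1/8,3/16,7/32,113/512,227/1024,455/2048 | 57/256,29/128,15/64,1/4,1/2,1 } -> 911/4096
g(BRRRBBBRRRBBBR) = { 0,1/8,3/16,7/32,113/512,227/1024,455/2048 | 911/4096,57/256,29/128,15/64,1/4,1/2,1 } -> 1821/8192

1821/8192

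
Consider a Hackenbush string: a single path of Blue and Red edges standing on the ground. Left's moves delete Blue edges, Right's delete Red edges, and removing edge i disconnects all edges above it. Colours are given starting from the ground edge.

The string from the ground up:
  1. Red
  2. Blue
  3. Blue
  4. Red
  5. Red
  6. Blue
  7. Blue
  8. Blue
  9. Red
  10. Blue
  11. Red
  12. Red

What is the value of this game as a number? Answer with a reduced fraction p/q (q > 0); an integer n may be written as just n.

-791/2048

step 1: add Red to get R; options L={ (no moves) } R={ 0 } ⇒ -1
step 2: add Blue to get RB; options L={ -1 } R={ 0 } ⇒ -1/2
step 3: add Blue to get RBB; options L={ -1 -1/2 } R={ 0 } ⇒ -1/4
step 4: add Red to get RBBR; options L={ -1 -1/2 } R={ -1/4 0 } ⇒ -3/8
step 5: add Red to get RBBRR; options L={ -1 -1/2 } R={ -3/8 -1/4 0 } ⇒ -7/16
step 6: add Blue to get RBBRRB; options L={ -1 -1/2 -7/16 } R={ -3/8 -1/4 0 } ⇒ -13/32
step 7: add Blue to get RBBRRBB; options L={ -1 -1/2 -7/16 -13/32 } R={ -3/8 -1/4 0 } ⇒ -25/64
step 8: add Blue to get RBBRRBBB; options L={ -1 -1/2 -7/16 -13/32 -25/64 } R={ -3/8 -1/4 0 } ⇒ -49/128
step 9: add Red to get RBBRRBBBR; options L={ -1 -1/2 -7/16 -13/32 -25/64 } R={ -49/128 -3/8 -1/4 0 } ⇒ -99/256
step 10: add Blue to get RBBRRBBBRB; options L={ -1 -1/2 -7/16 -13/32 -25/64 -99/256 } R={ -49/128 -3/8 -1/4 0 } ⇒ -197/512
step 11: add Red to get RBBRRBBBRBR; options L={ -1 -1/2 -7/16 -13/32 -25/64 -99/256 } R={ -197/512 -49/128 -3/8 -1/4 0 } ⇒ -395/1024
step 12: add Red to get RBBRRBBBRBRR; options L={ -1 -1/2 -7/16 -13/32 -25/64 -99/256 } R={ -395/1024 -197/512 -49/128 -3/8 -1/4 0 } ⇒ -791/2048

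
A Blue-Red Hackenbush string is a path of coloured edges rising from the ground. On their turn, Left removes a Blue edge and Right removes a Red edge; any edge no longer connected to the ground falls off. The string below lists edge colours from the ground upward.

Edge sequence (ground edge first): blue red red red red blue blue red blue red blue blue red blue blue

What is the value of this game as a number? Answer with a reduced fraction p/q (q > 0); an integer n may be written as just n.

Build v(s[:k]) for k = 1..15, string s = blue red red red red blue blue red blue red blue blue red blue blue.
b: Left { 0 }, Right {  } — simplest 1
br: Left { 0 }, Right { 1 } — simplest 1/2
brr: Left { 0 }, Right { 1/2 1 } — simplest 1/4
brrr: Left { 0 }, Right { 1/4 1/2 1 } — simplest 1/8
brrrr: Left { 0 }, Right { 1/8 1/4 1/2 1 } — simplest 1/16
brrrrb: Left { 0 1/16 }, Right { 1/8 1/4 1/2 1 } — simplest 3/32
brrrrbb: Left { 0 1/16 3/32 }, Right { 1/8 1/4 1/2 1 } — simplest 7/64
brrrrbbr: Left { 0 1/16 3/32 }, Right { 7/64 1/8 1/4 1/2 1 } — simplest 13/128
brrrrbbrb: Left { 0 1/16 3/32 13/128 }, Right { 7/64 1/8 1/4 1/2 1 } — simplest 27/256
brrrrbbrbr: Left { 0 1/16 3/32 13/128 }, Right { 27/256 7/64 1/8 1/4 1/2 1 } — simplest 53/512
brrrrbbrbrb: Left { 0 1/16 3/32 13/128 53/512 }, Right { 27/256 7/64 1/8 1/4 1/2 1 } — simplest 107/1024
brrrrbbrbrbb: Left { 0 1/16 3/32 13/128 53/512 107/1024 }, Right { 27/256 7/64 1/8 1/4 1/2 1 } — simplest 215/2048
brrrrbbrbrbbr: Left { 0 1/16 3/32 13/128 53/512 107/1024 }, Right { 215/2048 27/256 7/64 1/8 1/4 1/2 1 } — simplest 429/4096
brrrrbbrbrbbrb: Left { 0 1/16 3/32 13/128 53/512 107/1024 429/4096 }, Right { 215/2048 27/256 7/64 1/8 1/4 1/2 1 } — simplest 859/8192
brrrrbbrbrbbrbb: Left { 0 1/16 3/32 13/128 53/512 107/1024 429/4096 859/8192 }, Right { 215/2048 27/256 7/64 1/8 1/4 1/2 1 } — simplest 1719/16384

1719/16384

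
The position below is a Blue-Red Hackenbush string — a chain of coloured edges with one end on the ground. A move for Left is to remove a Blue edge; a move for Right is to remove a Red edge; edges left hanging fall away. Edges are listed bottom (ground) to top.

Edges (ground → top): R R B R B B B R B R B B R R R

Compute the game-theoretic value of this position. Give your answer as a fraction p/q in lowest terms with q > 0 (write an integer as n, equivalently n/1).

-12623/8192

step 1: add R to get R; options L={ (no moves) } R={ 0 } => -1
step 2: add R to get RR; options L={ (no moves) } R={ -1 0 } => -2
step 3: add B to get RRB; options L={ -2 } R={ -1 0 } => -3/2
step 4: add R to get RRBR; options L={ -2 } R={ -3/2 -1 0 } => -7/4
step 5: add B to get RRBRB; options L={ -2 -7/4 } R={ -3/2 -1 0 } => -13/8
step 6: add B to get RRBRBB; options L={ -2 -7/4 -13/8 } R={ -3/2 -1 0 } => -25/16
step 7: add B to get RRBRBBB; options L={ -2 -7/4 -13/8 -25/16 } R={ -3/2 -1 0 } => -49/32
step 8: add R to get RRBRBBBR; options L={ -2 -7/4 -13/8 -25/16 } R={ -49/32 -3/2 -1 0 } => -99/64
step 9: add B to get RRBRBBBRB; options L={ -2 -7/4 -13/8 -25/16 -99/64 } R={ -49/32 -3/2 -1 0 } => -197/128
step 10: add R to get RRBRBBBRBR; options L={ -2 -7/4 -13/8 -25/16 -99/64 } R={ -197/128 -49/32 -3/2 -1 0 } => -395/256
step 11: add B to get RRBRBBBRBRB; options L={ -2 -7/4 -13/8 -25/16 -99/64 -395/256 } R={ -197/128 -49/32 -3/2 -1 0 } => -789/512
step 12: add B to get RRBRBBBRBRBB; options L={ -2 -7/4 -13/8 -25/16 -99/64 -395/256 -789/512 } R={ -197/128 -49/32 -3/2 -1 0 } => -1577/1024
step 13: add R to get RRBRBBBRBRBBR; options L={ -2 -7/4 -13/8 -25/16 -99/64 -395/256 -789/512 } R={ -1577/1024 -197/128 -49/32 -3/2 -1 0 } => -3155/2048
step 14: add R to get RRBRBBBRBRBBRR; options L={ -2 -7/4 -13/8 -25/16 -99/64 -395/256 -789/512 } R={ -3155/2048 -1577/1024 -197/128 -49/32 -3/2 -1 0 } => -6311/4096
step 15: add R to get RRBRBBBRBRBBRRR; options L={ -2 -7/4 -13/8 -25/16 -99/64 -395/256 -789/512 } R={ -6311/4096 -3155/2048 -1577/1024 -197/128 -49/32 -3/2 -1 0 } => -12623/8192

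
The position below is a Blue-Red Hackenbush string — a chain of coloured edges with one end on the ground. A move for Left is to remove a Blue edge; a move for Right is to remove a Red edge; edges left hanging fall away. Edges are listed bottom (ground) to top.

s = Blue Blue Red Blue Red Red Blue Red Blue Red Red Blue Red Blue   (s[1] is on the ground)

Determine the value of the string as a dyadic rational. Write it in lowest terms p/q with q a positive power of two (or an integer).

Build val(s[:k]) for k = 1..14, string s = Blue Blue Red Blue Red Red Blue Red Blue Red Red Blue Red Blue.
val(B) = { 0 | · } — 1
val(BB) = { 0,1 | · } — 2
val(BBR) = { 0,1 | 2 } — 3/2
val(BBRB) = { 0,1,3/2 | 2 } — 7/4
val(BBRBR) = { 0,1,3/2 | 7/4,2 } — 13/8
val(BBRBRR) = { 0,1,3/2 | 13/8,7/4,2 } — 25/16
val(BBRBRRB) = { 0,1,3/2,25/16 | 13/8,7/4,2 } — 51/32
val(BBRBRRBR) = { 0,1,3/2,25/16 | 51/32,13/8,7/4,2 } — 101/64
val(BBRBRRBRB) = { 0,1,3/2,25/16,101/64 | 51/32,13/8,7/4,2 } — 203/128
val(BBRBRRBRBR) = { 0,1,3/2,25/16,101/64 | 203/128,51/32,13/8,7/4,2 } — 405/256
val(BBRBRRBRBRR) = { 0,1,3/2,25/16,101/64 | 405/256,203/128,51/32,13/8,7/4,2 } — 809/512
val(BBRBRRBRBRRB) = { 0,1,3/2,25/16,101/64,809/512 | 405/256,203/128,51/32,13/8,7/4,2 } — 1619/1024
val(BBRBRRBRBRRBR) = { 0,1,3/2,25/16,101/64,809/512 | 1619/1024,405/256,203/128,51/32,13/8,7/4,2 } — 3237/2048
val(BBRBRRBRBRRBRB) = { 0,1,3/2,25/16,101/64,809/512,3237/2048 | 1619/1024,405/256,203/128,51/32,13/8,7/4,2 } — 6475/4096

6475/4096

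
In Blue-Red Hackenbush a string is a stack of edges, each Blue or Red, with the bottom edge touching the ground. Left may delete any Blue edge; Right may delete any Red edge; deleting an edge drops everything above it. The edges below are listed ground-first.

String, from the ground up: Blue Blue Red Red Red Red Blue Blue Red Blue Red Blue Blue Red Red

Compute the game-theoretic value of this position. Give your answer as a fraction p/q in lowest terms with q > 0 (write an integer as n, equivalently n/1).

9049/8192

Build val(s[:k]) for k = 1..15, string s = Blue Blue Red Red Red Red Blue Blue Red Blue Red Blue Blue Red Red.
edge 1 of 15 (Blue): { 0 | none } ⇒ 1
edge 2 of 15 (Blue): { 0; 1 | none } ⇒ 2
edge 3 of 15 (Red): { 0; 1 | 2 } ⇒ 3/2
edge 4 of 15 (Red): { 0; 1 | 3/2; 2 } ⇒ 5/4
edge 5 of 15 (Red): { 0; 1 | 5/4; 3/2; 2 } ⇒ 9/8
edge 6 of 15 (Red): { 0; 1 | 9/8; 5/4; 3/2; 2 } ⇒ 17/16
edge 7 of 15 (Blue): { 0; 1; 17/16 | 9/8; 5/4; 3/2; 2 } ⇒ 35/32
edge 8 of 15 (Blue): { 0; 1; 17/16; 35/32 | 9/8; 5/4; 3/2; 2 } ⇒ 71/64
edge 9 of 15 (Red): { 0; 1; 17/16; 35/32 | 71/64; 9/8; 5/4; 3/2; 2 } ⇒ 141/128
edge 10 of 15 (Blue): { 0; 1; 17/16; 35/32; 141/128 | 71/64; 9/8; 5/4; 3/2; 2 } ⇒ 283/256
edge 11 of 15 (Red): { 0; 1; 17/16; 35/32; 141/128 | 283/256; 71/64; 9/8; 5/4; 3/2; 2 } ⇒ 565/512
edge 12 of 15 (Blue): { 0; 1; 17/16; 35/32; 141/128; 565/512 | 283/256; 71/64; 9/8; 5/4; 3/2; 2 } ⇒ 1131/1024
edge 13 of 15 (Blue): { 0; 1; 17/16; 35/32; 141/128; 565/512; 1131/1024 | 283/256; 71/64; 9/8; 5/4; 3/2; 2 } ⇒ 2263/2048
edge 14 of 15 (Red): { 0; 1; 17/16; 35/32; 141/128; 565/512; 1131/1024 | 2263/2048; 283/256; 71/64; 9/8; 5/4; 3/2; 2 } ⇒ 4525/4096
edge 15 of 15 (Red): { 0; 1; 17/16; 35/32; 141/128; 565/512; 1131/1024 | 4525/4096; 2263/2048; 283/256; 71/64; 9/8; 5/4; 3/2; 2 } ⇒ 9049/8192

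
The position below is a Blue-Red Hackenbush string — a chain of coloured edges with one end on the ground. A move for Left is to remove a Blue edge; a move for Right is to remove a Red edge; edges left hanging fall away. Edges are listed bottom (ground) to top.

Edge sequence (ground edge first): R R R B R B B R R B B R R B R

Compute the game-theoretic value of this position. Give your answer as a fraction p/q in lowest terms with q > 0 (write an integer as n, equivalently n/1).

Prefix values for R R R B R B B R R B B R R B R via {L|R} + simplicity:
value_1 [R]  L=[(no moves)]  R=[0]  so -1
value_2 [RR]  L=[(no moves)]  R=[-1 0]  so -2
value_3 [RRR]  L=[(no moves)]  R=[-2 -1 0]  so -3
value_4 [RRRB]  L=[-3]  R=[-2 -1 0]  so -5/2
value_5 [RRRBR]  L=[-3]  R=[-5/2 -2 -1 0]  so -11/4
value_6 [RRRBRB]  L=[-3 -11/4]  R=[-5/2 -2 -1 0]  so -21/8
value_7 [RRRBRBB]  L=[-3 -11/4 -21/8]  R=[-5/2 -2 -1 0]  so -41/16
value_8 [RRRBRBBR]  L=[-3 -11/4 -21/8]  R=[-41/16 -5/2 -2 -1 0]  so -83/32
value_9 [RRRBRBBRR]  L=[-3 -11/4 -21/8]  R=[-83/32 -41/16 -5/2 -2 -1 0]  so -167/64
value_10 [RRRBRBBRRB]  L=[-3 -11/4 -21/8 -167/64]  R=[-83/32 -41/16 -5/2 -2 -1 0]  so -333/128
value_11 [RRRBRBBRRBB]  L=[-3 -11/4 -21/8 -167/64 -333/128]  R=[-83/32 -41/16 -5/2 -2 -1 0]  so -665/256
value_12 [RRRBRBBRRBBR]  L=[-3 -11/4 -21/8 -167/64 -333/128]  R=[-665/256 -83/32 -41/16 -5/2 -2 -1 0]  so -1331/512
value_13 [RRRBRBBRRBBRR]  L=[-3 -11/4 -21/8 -167/64 -333/128]  R=[-1331/512 -665/256 -83/32 -41/16 -5/2 -2 -1 0]  so -2663/1024
value_14 [RRRBRBBRRBBRRB]  L=[-3 -11/4 -21/8 -167/64 -333/128 -2663/1024]  R=[-1331/512 -665/256 -83/32 -41/16 -5/2 -2 -1 0]  so -5325/2048
value_15 [RRRBRBBRRBBRRBR]  L=[-3 -11/4 -21/8 -167/64 -333/128 -2663/1024]  R=[-5325/2048 -1331/512 -665/256 -83/32 -41/16 -5/2 -2 -1 0]  so -10651/4096

-10651/4096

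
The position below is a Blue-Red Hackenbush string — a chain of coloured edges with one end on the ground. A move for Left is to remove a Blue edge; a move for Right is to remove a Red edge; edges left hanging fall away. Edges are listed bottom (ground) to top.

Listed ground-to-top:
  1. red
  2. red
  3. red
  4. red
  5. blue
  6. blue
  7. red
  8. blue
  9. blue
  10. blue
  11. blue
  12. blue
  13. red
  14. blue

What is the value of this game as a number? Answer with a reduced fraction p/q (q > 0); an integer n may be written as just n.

Prefix values for red red red red blue blue red blue blue blue blue blue red blue via {L|R} + simplicity:
val(r) = { none | 0 } so -1
val(rr) = { none | -1; 0 } so -2
val(rrr) = { none | -2; -1; 0 } so -3
val(rrrr) = { none | -3; -2; -1; 0 } so -4
val(rrrrb) = { -4 | -3; -2; -1; 0 } so -7/2
val(rrrrbb) = { -4; -7/2 | -3; -2; -1; 0 } so -13/4
val(rrrrbbr) = { -4; -7/2 | -13/4; -3; -2; -1; 0 } so -27/8
val(rrrrbbrb) = { -4; -7/2; -27/8 | -13/4; -3; -2; -1; 0 } so -53/16
val(rrrrbbrbb) = { -4; -7/2; -27/8; -53/16 | -13/4; -3; -2; -1; 0 } so -105/32
val(rrrrbbrbbb) = { -4; -7/2; -27/8; -53/16; -105/32 | -13/4; -3; -2; -1; 0 } so -209/64
val(rrrrbbrbbbb) = { -4; -7/2; -27/8; -53/16; -105/32; -209/64 | -13/4; -3; -2; -1; 0 } so -417/128
val(rrrrbbrbbbbb) = { -4; -7/2; -27/8; -53/16; -105/32; -209/64; -417/128 | -13/4; -3; -2; -1; 0 } so -833/256
val(rrrrbbrbbbbbr) = { -4; -7/2; -27/8; -53/16; -105/32; -209/64; -417/128 | -833/256; -13/4; -3; -2; -1; 0 } so -1667/512
val(rrrrbbrbbbbbrb) = { -4; -7/2; -27/8; -53/16; -105/32; -209/64; -417/128; -1667/512 | -833/256; -13/4; -3; -2; -1; 0 } so -3333/1024

-3333/1024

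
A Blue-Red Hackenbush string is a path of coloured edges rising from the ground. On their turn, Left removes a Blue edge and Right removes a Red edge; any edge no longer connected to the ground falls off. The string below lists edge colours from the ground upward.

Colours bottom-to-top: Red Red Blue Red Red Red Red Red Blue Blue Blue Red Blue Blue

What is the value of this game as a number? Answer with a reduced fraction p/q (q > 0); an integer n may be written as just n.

-8073/4096

step 1: add Red to get R; options L={  } R={ 0 } => -1
step 2: add Red to get RR; options L={  } R={ -1, 0 } => -2
step 3: add Blue to get RRB; options L={ -2 } R={ -1, 0 } => -3/2
step 4: add Red to get RRBR; options L={ -2 } R={ -3/2, -1, 0 } => -7/4
step 5: add Red to get RRBRR; options L={ -2 } R={ -7/4, -3/2, -1, 0 } => -15/8
step 6: add Red to get RRBRRR; options L={ -2 } R={ -15/8, -7/4, -3/2, -1, 0 } => -31/16
step 7: add Red to get RRBRRRR; options L={ -2 } R={ -31/16, -15/8, -7/4, -3/2, -1, 0 } => -63/32
step 8: add Red to get RRBRRRRR; options L={ -2 } R={ -63/32, -31/16, -15/8, -7/4, -3/2, -1, 0 } => -127/64
step 9: add Blue to get RRBRRRRRB; options L={ -2, -127/64 } R={ -63/32, -31/16, -15/8, -7/4, -3/2, -1, 0 } => -253/128
step 10: add Blue to get RRBRRRRRBB; options L={ -2, -127/64, -253/128 } R={ -63/32, -31/16, -15/8, -7/4, -3/2, -1, 0 } => -505/256
step 11: add Blue to get RRBRRRRRBBB; options L={ -2, -127/64, -253/128, -505/256 } R={ -63/32, -31/16, -15/8, -7/4, -3/2, -1, 0 } => -1009/512
step 12: add Red to get RRBRRRRRBBBR; options L={ -2, -127/64, -253/128, -505/256 } R={ -1009/512, -63/32, -31/16, -15/8, -7/4, -3/2, -1, 0 } => -2019/1024
step 13: add Blue to get RRBRRRRRBBBRB; options L={ -2, -127/64, -253/128, -505/256, -2019/1024 } R={ -1009/512, -63/32, -31/16, -15/8, -7/4, -3/2, -1, 0 } => -4037/2048
step 14: add Blue to get RRBRRRRRBBBRBB; options L={ -2, -127/64, -253/128, -505/256, -2019/1024, -4037/2048 } R={ -1009/512, -63/32, -31/16, -15/8, -7/4, -3/2, -1, 0 } => -8073/4096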